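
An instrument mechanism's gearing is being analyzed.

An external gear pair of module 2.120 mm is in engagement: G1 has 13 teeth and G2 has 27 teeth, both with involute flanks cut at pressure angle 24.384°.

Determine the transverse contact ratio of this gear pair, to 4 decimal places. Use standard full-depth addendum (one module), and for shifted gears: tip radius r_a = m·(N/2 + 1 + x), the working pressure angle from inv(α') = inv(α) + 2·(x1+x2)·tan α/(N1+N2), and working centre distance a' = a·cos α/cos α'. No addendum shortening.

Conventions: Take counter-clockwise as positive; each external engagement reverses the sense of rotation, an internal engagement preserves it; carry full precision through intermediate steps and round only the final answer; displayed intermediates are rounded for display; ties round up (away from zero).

single-mesh involute tooth geometry (13T engaging 27T at module 2.120)
base radii: r_b1 = 12.550810, r_b2 = 26.067067
tip radii: r_a1 = 15.900000, r_a2 = 30.740000
no profile shift: α' = α, a' = a
action lengths: √(r_a1²−r_b1²) = 9.761515, √(r_a2²−r_b2²) = 16.292809
base pitch p_b = π·m·cos α = 6.066082
CR = (9.761515 + 16.292809 − 42.400000·sin 24.38400°)/6.066082 = 1.409391
contact ratio ≈ 1.4094

1.4094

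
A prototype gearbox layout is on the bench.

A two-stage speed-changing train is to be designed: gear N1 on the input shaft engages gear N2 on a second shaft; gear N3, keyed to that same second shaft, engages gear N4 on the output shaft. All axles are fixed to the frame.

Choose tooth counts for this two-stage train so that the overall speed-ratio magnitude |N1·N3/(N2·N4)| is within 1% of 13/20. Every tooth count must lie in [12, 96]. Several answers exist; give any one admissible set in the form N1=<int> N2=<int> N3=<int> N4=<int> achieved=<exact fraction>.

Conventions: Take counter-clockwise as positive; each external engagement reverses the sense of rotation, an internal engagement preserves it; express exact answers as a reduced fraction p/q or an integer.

2-stage fixed-axis compound train for ratio 13/20
target = 13/20 in lowest terms: an exact hit needs N1·N3 = k·13 and N2·N4 = k·20 for one integer k, every count in [12, 96]; additionally prefer no 1:1 stage (N1 ≠ N2, N3 ≠ N4)
k = 1…11: no 1:1-free in-range split of k·13 and k·20 into factor pairs; take k = 12
k = 12: N1·N3 = 156 = 12·13, N2·N4 = 240 = 20·12
achieved = 12·13/(20·12) = 13/20; |achieved − target| = 0 ≤ 13/2000 ✓

N1=12 N2=20 N3=13 N4=12 achieved=13/20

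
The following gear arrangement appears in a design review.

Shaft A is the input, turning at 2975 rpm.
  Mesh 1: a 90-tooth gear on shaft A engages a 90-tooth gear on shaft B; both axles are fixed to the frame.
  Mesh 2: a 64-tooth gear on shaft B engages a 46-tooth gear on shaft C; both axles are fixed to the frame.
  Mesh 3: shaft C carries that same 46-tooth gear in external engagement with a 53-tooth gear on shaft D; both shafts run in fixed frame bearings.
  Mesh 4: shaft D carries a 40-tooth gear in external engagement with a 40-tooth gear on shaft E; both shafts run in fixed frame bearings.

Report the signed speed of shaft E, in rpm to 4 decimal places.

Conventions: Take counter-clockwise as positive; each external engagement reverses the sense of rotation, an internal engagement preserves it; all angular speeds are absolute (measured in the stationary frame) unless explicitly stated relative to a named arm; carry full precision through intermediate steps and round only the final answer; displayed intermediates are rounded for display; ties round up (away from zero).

+3592.4528 rpm

class = fixed-axis compound train [4 meshes; 4 ratios multiply, 4 sense flips]
mesh 1 [90T→90T]: ω = 2975.0000×90/90 = 2975.0000 rpm, sense flips to −
mesh 2 [64T→46T]: ω = 2975.0000×64/46 = 4139.1304 rpm, sense flips to +
mesh 3 [46T→53T]: ω = 4139.1304×46/53 = 3592.4528 rpm, sense flips to −
mesh 4 [40T→40T]: ω = 3592.4528×40/40 = 3592.4528 rpm, sense flips to +
signed output speed = +3592.4528 rpm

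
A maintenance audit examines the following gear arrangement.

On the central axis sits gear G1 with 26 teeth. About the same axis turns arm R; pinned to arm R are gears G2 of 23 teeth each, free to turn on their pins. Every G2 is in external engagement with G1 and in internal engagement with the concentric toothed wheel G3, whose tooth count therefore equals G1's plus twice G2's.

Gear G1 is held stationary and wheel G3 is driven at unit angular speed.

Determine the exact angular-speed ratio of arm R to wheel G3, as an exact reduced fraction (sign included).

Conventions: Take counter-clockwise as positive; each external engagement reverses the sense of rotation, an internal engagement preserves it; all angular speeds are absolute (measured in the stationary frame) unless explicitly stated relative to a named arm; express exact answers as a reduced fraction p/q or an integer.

planetary set (26T centre, 23T on arm, 72T internal) — Willis relation
ring teeth: 26 + 2·23 = 72
26(ω_sun−ω_arm) = −72(ω_ring−ω_arm),  ω_sun = 0, ω_ring = 1
26(0−ω_arm) = −72(1−ω_arm)  ⇒  98·ω_arm = 72  ⇒  ω_arm = 36/49
ω_out/ω_in = 36/49

36/49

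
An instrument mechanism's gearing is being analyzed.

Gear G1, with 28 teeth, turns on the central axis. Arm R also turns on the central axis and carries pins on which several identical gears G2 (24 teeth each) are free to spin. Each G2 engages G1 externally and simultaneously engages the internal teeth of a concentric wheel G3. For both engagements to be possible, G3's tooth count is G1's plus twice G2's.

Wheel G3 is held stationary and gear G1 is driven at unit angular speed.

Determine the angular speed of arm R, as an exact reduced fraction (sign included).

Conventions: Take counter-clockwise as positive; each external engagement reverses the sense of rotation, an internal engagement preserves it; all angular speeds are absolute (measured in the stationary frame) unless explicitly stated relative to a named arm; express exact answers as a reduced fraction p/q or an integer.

planetary set (28T centre, 24T on arm, 76T internal) — Willis relation
ring teeth: 28 + 2·24 = 76
28(ω_sun−ω_arm) = −76(ω_ring−ω_arm),  ω_ring = 0, ω_sun = 1
28(1−ω_arm) = −76(0−ω_arm)  ⇒  104·ω_arm = 28  ⇒  ω_arm = 7/26
exact speed ratio = 7/26

7/26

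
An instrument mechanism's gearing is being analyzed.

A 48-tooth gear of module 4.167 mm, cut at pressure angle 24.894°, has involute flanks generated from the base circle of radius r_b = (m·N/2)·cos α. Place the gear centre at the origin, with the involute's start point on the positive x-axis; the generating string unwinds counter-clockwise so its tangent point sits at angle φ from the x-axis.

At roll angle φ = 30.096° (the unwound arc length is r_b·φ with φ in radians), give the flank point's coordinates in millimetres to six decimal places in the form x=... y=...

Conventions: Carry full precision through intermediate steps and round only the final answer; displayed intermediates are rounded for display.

x=102.380829 y=4.262761

topology: single-mesh involute geometry — m = 4.167, N = 48
pitch radius r_p = m·N/2 = 4.167·48/2 = 100.008000
base radius r_b = r_p·cos α = 100.008000·cos 24.894° = 90.716067
roll angle φ = 30.096° = 0.52527429 rad
x = r_b·(cos φ + φ·sin φ) = 102.380829
y = r_b·(sin φ − φ·cos φ) = 4.262761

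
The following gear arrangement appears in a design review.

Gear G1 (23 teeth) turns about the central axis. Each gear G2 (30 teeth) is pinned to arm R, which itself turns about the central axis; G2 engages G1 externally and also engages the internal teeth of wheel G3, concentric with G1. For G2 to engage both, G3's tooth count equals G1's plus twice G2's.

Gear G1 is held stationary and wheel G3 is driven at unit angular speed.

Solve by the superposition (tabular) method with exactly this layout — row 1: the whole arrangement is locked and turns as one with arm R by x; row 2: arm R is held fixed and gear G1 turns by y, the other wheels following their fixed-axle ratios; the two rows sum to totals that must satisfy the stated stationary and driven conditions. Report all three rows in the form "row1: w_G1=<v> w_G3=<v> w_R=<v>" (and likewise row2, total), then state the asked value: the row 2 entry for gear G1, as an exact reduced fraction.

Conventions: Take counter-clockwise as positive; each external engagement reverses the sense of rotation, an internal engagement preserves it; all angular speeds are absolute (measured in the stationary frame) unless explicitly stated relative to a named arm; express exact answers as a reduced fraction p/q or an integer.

recognized (axles ride arm R): planetary set, 23/30/83 teeth
row 1: whole set turns with the arm by x
superposition row 2 [arm held]: sun y, ring −(23/83)·y, arm 0
boundary: total ω_sun = x + y = 0 and total ω_ring = x − (23/83)·y = 1  ⇒  y = -83/106, x = 83/106
row 2 ring = −(23/83)·(-83/106) = 23/106
totals (row 1 + row 2): sun 83/106 + (-83/106) = 0, ring 83/106 + 23/106 = 1, arm 83/106 + 0 = 83/106
asked cell (row2, sun) = -83/106

row1: w_G1=83/106 w_G3=83/106 w_R=83/106
row2: w_G1=-83/106 w_G3=23/106 w_R=0
total: w_G1=0 w_G3=1 w_R=83/106
asked value: -83/106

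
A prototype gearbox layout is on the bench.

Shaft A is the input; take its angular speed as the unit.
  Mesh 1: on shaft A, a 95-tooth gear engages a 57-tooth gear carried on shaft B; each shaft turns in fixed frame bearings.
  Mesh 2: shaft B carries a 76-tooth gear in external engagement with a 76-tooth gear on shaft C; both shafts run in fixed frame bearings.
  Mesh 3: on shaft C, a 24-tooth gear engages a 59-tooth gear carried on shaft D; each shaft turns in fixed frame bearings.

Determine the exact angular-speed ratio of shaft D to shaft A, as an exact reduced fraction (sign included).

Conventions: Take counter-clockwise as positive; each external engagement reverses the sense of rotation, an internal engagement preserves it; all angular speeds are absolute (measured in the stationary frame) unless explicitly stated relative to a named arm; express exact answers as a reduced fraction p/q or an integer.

class = fixed-axis compound train [3 meshes; 3 ratios multiply, 3 sense flips]
mesh 1 [95T→57T]: running ratio 5/3, sense −
mesh 2 [76T→76T]: running ratio 5/3, sense +
mesh 3 [24T→59T]: running ratio 40/59, sense −
ω_out/ω_in = -40/59

-40/59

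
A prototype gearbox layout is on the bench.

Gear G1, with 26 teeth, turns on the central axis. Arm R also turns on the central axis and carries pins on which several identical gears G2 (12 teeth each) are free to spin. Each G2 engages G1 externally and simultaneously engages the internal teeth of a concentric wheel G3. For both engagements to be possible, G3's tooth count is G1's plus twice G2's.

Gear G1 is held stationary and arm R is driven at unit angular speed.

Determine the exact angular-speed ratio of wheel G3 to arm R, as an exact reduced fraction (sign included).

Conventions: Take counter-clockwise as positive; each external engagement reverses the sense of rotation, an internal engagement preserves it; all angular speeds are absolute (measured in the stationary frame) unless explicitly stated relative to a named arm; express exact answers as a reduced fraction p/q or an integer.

class = planetary set [G3 = 26+2·12 = 50; Willis about the carrier]
ring teeth: 26 + 2·12 = 50
26(ω_sun−ω_arm) = −50(ω_ring−ω_arm),  ω_sun = 0, ω_arm = 1
ω_ring = 1 − (26/50)(0−1) = 38/25
ω_out/ω_in = 38/25

38/25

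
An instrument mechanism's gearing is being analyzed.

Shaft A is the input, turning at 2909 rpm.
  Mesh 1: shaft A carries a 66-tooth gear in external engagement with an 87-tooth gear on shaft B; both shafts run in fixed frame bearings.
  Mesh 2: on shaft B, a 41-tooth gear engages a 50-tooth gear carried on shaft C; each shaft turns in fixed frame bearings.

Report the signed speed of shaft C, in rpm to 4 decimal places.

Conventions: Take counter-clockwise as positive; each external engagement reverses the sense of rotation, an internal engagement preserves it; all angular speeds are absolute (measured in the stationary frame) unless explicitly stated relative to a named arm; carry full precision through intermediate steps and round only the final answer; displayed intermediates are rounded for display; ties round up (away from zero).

+1809.5986 rpm

2-mesh fixed-axis compound train (all bearings frame-fixed)
mesh 1 [66T→87T]: ω = 2909.0000×66/87 = 2206.8276 rpm, sense flips to −
mesh 2 [41T→50T]: ω = 2206.8276×41/50 = 1809.5986 rpm, sense flips to +
signed output speed = +1809.5986 rpm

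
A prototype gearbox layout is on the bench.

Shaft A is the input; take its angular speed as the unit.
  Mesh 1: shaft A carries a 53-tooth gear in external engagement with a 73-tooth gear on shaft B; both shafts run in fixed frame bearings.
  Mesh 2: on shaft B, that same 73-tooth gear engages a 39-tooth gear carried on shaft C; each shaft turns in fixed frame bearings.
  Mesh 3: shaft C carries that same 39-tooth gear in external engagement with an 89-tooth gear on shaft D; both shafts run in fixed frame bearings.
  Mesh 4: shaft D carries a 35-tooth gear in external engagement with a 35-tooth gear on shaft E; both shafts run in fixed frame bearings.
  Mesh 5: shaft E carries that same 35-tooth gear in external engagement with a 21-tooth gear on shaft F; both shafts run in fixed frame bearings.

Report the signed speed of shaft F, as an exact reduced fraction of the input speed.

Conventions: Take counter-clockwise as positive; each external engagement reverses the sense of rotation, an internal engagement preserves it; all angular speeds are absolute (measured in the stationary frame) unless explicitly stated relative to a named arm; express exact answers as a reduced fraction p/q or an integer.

5-mesh fixed-axis compound train (all bearings frame-fixed)
mesh 1 [53T→73T]: |ω|/ω_in = 1×53/73 = 53/73, sense flips to −
mesh 2 [73T→39T]: |ω|/ω_in = (53/73)×73/39 = 53/39, sense flips to +
mesh 3 [39T→89T]: |ω|/ω_in = (53/39)×39/89 = 53/89, sense flips to −
mesh 4 [35T→35T]: |ω|/ω_in = (53/89)×35/35 = 53/89, sense flips to +
mesh 5 [35T→21T]: |ω|/ω_in = (53/89)×35/21 = 265/267, sense flips to −
signed output speed (× input speed) = -265/267

-265/267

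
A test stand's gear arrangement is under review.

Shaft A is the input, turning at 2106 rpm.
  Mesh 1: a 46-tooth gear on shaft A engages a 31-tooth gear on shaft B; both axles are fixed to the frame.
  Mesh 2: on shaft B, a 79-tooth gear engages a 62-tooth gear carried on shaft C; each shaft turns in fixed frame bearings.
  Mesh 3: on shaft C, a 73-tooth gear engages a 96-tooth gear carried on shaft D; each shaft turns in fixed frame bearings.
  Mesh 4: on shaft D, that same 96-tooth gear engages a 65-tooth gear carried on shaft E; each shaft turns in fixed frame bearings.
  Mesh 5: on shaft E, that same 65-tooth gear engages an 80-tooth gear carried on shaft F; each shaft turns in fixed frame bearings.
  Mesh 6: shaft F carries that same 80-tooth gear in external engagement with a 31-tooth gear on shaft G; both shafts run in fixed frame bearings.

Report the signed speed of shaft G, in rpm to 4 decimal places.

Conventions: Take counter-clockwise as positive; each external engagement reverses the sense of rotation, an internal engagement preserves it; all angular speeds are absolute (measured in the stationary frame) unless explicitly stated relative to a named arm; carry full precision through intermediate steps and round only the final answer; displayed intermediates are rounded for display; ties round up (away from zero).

recognized (7 fixed axles, 6 meshes): fixed-axis compound train
mesh 1 [46T→31T]: ω = 2106.0000×46/31 = 3125.0323 rpm, sense flips to −
mesh 2 [79T→62T]: ω = 3125.0323×79/62 = 3981.8959 rpm, sense flips to +
mesh 3 [73T→96T]: ω = 3981.8959×73/96 = 3027.9000 rpm, sense flips to −
mesh 4 [96T→65T]: ω = 3027.9000×96/65 = 4471.9754 rpm, sense flips to +
mesh 5 [65T→80T]: ω = 4471.9754×65/80 = 3633.4800 rpm, sense flips to −
mesh 6 [80T→31T]: ω = 3633.4800×80/31 = 9376.7227 rpm, sense flips to +
signed output speed = +9376.7227 rpm

+9376.7227 rpm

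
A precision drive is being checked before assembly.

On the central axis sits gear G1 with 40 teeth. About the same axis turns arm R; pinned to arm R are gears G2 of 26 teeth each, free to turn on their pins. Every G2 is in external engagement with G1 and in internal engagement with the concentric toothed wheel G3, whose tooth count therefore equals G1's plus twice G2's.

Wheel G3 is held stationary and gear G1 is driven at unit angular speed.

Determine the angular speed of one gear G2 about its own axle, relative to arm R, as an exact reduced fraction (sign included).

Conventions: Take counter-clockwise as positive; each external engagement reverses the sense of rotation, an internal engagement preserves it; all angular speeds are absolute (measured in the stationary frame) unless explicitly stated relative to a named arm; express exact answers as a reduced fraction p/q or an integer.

planetary set (40T centre, 26T on arm, 92T internal) — Willis relation
ring teeth: 40 + 2·26 = 92
40(ω_sun−ω_arm) = −92(ω_ring−ω_arm),  ω_ring = 0, ω_sun = 1
40(1−ω_arm) = −92(0−ω_arm)  ⇒  132·ω_arm = 40  ⇒  ω_arm = 10/33
sun–planet mesh: 40·(1−10/33) = −26·(ω_p−ω_arm)  ⇒  ω_p−ω_arm = -460/429
exact speed ratio = -460/429

-460/429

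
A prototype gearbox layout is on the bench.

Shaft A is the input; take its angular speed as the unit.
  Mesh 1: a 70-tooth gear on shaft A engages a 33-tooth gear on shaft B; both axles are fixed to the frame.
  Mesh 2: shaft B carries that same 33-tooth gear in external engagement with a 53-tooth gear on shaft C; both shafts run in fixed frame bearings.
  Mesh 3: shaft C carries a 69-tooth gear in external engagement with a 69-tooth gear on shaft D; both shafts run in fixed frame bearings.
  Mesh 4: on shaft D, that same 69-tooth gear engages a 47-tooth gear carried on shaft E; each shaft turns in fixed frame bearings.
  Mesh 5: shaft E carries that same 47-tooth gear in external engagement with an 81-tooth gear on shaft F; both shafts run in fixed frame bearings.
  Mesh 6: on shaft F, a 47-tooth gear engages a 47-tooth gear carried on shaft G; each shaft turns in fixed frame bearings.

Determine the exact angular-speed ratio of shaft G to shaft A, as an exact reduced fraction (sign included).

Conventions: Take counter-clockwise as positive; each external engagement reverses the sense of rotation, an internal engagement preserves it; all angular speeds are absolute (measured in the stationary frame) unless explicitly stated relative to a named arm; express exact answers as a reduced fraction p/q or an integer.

class = fixed-axis compound train [6 meshes; 6 ratios multiply, 6 sense flips]
mesh 1 [70T→33T]: running ratio 70/33, sense −
mesh 2 [33T→53T]: running ratio 70/53, sense +
mesh 3 [69T→69T]: running ratio 70/53, sense −
mesh 4 [69T→47T]: running ratio 4830/2491, sense +
mesh 5 [47T→81T]: running ratio 1610/1431, sense −
mesh 6 [47T→47T]: running ratio 1610/1431, sense +
ω_out/ω_in = 1610/1431

1610/1431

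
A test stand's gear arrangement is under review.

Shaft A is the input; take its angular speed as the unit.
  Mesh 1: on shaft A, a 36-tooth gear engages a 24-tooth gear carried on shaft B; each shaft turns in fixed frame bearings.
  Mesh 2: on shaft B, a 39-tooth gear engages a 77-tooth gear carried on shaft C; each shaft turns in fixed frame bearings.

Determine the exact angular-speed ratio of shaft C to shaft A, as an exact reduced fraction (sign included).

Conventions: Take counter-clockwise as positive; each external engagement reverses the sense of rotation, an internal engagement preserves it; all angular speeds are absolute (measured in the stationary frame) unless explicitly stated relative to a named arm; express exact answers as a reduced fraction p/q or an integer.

class = fixed-axis compound train [2 meshes; 2 ratios multiply, 2 sense flips]
mesh 1 [36T→24T]: running ratio 3/2, sense −
mesh 2 [39T→77T]: running ratio 117/154, sense +
ω_out/ω_in = 117/154

117/154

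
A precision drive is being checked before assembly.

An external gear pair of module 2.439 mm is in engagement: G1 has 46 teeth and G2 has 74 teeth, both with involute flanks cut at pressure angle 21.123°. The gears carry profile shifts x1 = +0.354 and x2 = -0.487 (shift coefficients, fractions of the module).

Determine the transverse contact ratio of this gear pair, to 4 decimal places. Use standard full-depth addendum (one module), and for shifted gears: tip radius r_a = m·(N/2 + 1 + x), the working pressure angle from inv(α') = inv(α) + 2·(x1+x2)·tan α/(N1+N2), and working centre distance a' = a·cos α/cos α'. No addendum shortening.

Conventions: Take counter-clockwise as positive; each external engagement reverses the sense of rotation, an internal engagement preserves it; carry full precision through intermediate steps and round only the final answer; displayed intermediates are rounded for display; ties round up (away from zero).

1.6975

topology: single-mesh involute geometry — m = 2.439, 46T/74T pair
base radii: r_b1 = 52.327784, r_b2 = 84.179478
tip radii: r_a1 = 59.399406, r_a2 = 91.494207
inv(α') = inv(21.123°) + 2·(+0.354-0.487)·tan α/(46+74) = 0.01680689  ⇒  α' = 20.78848°
a' = a·cos α / cos α' = 146.3400·cos 21.123°/cos 20.78848° = 146.013149
action lengths: √(r_a1²−r_b1²) = 28.108584, √(r_a2²−r_b2²) = 35.846972
base pitch p_b = π·m·cos α = 7.147503
CR = (28.108584 + 35.846972 − 146.013149·sin 20.78848°)/7.147503 = 1.697475
contact ratio ≈ 1.6975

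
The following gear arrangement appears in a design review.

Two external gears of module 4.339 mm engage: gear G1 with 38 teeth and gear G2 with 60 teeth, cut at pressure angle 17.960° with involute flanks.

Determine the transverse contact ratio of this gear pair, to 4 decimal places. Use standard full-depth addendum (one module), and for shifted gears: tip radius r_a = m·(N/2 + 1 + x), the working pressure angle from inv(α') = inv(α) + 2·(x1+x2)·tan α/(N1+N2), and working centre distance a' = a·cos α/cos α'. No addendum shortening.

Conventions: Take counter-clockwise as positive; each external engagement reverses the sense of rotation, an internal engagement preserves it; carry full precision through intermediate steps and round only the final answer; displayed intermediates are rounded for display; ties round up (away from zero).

1.8606

topology: single-mesh involute geometry — m = 4.339, 38T/60T pair
base radii: r_b1 = 78.423817, r_b2 = 123.827079
tip radii: r_a1 = 86.780000, r_a2 = 134.509000
no profile shift: α' = α, a' = a
action lengths: √(r_a1²−r_b1²) = 37.154722, √(r_a2²−r_b2²) = 52.531187
base pitch p_b = π·m·cos α = 12.967141
CR = (37.154722 + 52.531187 − 212.611000·sin 17.96000°)/12.967141 = 1.860601
contact ratio ≈ 1.8606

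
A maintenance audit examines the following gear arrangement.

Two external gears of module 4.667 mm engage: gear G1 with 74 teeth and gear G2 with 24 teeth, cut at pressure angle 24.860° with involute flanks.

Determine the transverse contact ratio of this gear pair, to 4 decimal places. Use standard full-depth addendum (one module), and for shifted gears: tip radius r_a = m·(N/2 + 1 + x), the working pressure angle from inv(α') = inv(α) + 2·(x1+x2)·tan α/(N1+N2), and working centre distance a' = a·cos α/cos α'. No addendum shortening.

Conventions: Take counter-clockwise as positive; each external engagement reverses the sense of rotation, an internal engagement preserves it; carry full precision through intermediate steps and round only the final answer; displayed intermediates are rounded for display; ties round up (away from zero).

single-mesh involute tooth geometry (74T engaging 24T at module 4.667)
base radii: r_b1 = 156.678172, r_b2 = 50.814542
tip radii: r_a1 = 177.346000, r_a2 = 60.671000
no profile shift: α' = α, a' = a
action lengths: √(r_a1²−r_b1²) = 83.087629, √(r_a2²−r_b2²) = 33.148945
base pitch p_b = π·m·cos α = 13.303216
CR = (83.087629 + 33.148945 − 228.683000·sin 24.86000°)/13.303216 = 1.510738
contact ratio ≈ 1.5107

1.5107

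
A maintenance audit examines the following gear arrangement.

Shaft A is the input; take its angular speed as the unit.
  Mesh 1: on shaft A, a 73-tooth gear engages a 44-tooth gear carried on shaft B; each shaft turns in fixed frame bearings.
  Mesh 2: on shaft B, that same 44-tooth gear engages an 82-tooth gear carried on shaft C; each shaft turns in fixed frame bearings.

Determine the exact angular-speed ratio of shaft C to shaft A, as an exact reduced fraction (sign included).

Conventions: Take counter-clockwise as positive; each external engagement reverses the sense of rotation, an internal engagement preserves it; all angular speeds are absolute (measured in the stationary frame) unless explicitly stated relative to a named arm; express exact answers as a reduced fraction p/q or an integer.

73/82

class = fixed-axis compound train [2 meshes; 2 ratios multiply, 2 sense flips]
mesh 1 [73T→44T]: running ratio 73/44, sense −
mesh 2 [44T→82T]: running ratio 73/82, sense +
ω_out/ω_in = 73/82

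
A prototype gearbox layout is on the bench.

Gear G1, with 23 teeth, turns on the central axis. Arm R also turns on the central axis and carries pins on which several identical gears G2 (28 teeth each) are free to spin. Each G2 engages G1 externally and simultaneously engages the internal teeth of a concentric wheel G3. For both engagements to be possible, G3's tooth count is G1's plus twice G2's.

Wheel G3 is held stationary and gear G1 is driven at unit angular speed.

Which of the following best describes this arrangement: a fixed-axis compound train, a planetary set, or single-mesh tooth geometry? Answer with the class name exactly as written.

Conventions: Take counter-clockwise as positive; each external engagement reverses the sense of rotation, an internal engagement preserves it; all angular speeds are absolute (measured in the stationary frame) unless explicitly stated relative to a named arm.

planetary set

topology: planetary set — G1 23T / G2 28T / G3 79T, arm = carrier (Willis)
classification: planetary set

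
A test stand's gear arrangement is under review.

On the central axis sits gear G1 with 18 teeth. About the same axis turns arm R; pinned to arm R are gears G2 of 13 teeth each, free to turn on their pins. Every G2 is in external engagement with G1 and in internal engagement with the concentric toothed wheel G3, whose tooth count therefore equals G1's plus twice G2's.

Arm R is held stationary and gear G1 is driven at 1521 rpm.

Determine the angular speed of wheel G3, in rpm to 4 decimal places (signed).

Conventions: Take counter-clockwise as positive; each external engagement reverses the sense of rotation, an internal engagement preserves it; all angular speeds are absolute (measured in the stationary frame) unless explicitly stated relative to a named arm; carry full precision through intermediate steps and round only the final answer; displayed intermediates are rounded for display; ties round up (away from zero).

planetary set (18T centre, 13T on arm, 44T internal) — Willis relation
normalise by the input: solve with ω_sun = 1, then scale by 1521 rpm
ring teeth: 18 + 2·13 = 44
18(ω_sun−ω_arm) = −44(ω_ring−ω_arm),  ω_arm = 0, ω_sun = 1
ω_ring = 0 − (18/44)(1−0) = -9/22
scale: ω_ring = -9/22 × 1521 rpm = -622.2273 rpm

-622.2273 rpm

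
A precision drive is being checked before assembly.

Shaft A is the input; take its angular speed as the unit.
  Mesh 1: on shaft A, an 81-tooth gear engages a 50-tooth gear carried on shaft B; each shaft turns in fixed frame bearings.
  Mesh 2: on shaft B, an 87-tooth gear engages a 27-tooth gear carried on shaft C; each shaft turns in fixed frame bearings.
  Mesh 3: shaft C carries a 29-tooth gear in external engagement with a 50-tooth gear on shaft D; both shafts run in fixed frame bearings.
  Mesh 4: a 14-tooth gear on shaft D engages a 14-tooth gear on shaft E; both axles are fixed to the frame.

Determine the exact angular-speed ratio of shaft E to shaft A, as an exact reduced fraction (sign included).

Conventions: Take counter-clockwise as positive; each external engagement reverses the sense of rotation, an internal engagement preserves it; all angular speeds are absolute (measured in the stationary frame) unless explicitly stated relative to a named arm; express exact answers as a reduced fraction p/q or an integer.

7569/2500

class = fixed-axis compound train [4 meshes; 4 ratios multiply, 4 sense flips]
mesh 1 [81T→50T]: running ratio 81/50, sense −
mesh 2 [87T→27T]: running ratio 261/50, sense +
mesh 3 [29T→50T]: running ratio 7569/2500, sense −
mesh 4 [14T→14T]: running ratio 7569/2500, sense +
ω_out/ω_in = 7569/2500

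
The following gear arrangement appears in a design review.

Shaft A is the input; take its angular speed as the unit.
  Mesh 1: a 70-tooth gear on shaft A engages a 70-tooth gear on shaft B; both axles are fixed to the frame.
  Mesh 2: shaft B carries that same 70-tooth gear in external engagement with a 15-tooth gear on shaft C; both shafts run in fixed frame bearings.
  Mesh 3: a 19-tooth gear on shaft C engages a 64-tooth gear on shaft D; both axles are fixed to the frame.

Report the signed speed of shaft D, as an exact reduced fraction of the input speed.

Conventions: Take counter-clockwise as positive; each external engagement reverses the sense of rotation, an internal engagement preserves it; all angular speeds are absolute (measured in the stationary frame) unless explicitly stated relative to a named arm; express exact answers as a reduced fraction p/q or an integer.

3-mesh fixed-axis compound train (all bearings frame-fixed)
mesh 1 [70T→70T]: |ω|/ω_in = 1×70/70 = 1, sense flips to −
mesh 2 [70T→15T]: |ω|/ω_in = 1×70/15 = 14/3, sense flips to +
mesh 3 [19T→64T]: |ω|/ω_in = (14/3)×19/64 = 133/96, sense flips to −
signed output speed (× input speed) = -133/96

-133/96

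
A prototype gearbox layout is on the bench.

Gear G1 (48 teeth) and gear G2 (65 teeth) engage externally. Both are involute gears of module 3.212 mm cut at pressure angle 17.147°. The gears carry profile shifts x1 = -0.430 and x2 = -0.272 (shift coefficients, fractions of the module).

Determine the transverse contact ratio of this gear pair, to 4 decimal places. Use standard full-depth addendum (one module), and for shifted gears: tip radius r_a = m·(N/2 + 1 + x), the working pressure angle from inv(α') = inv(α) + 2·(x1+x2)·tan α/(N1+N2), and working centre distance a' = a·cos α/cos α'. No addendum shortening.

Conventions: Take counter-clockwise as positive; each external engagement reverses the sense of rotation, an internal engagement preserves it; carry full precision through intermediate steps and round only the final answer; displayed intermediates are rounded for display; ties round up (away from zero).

2.2551

class = single-mesh tooth geometry [involute pair 48T × 65T, m = 3.212]
base radii: r_b1 = 73.661553, r_b2 = 99.750020
tip radii: r_a1 = 78.918840, r_a2 = 106.728336
inv(α') = inv(17.147°) + 2·(-0.430-0.272)·tan α/(48+65) = 0.00543321  ⇒  α' = 14.40370°
a' = a·cos α / cos α' = 181.4780·cos 17.147°/cos 14.40370° = 179.039300
action lengths: √(r_a1²−r_b1²) = 28.322409, √(r_a2²−r_b2²) = 37.958809
base pitch p_b = π·m·cos α = 9.642275
CR = (28.322409 + 37.958809 − 179.039300·sin 14.40370°)/9.642275 = 2.255147
contact ratio ≈ 2.2551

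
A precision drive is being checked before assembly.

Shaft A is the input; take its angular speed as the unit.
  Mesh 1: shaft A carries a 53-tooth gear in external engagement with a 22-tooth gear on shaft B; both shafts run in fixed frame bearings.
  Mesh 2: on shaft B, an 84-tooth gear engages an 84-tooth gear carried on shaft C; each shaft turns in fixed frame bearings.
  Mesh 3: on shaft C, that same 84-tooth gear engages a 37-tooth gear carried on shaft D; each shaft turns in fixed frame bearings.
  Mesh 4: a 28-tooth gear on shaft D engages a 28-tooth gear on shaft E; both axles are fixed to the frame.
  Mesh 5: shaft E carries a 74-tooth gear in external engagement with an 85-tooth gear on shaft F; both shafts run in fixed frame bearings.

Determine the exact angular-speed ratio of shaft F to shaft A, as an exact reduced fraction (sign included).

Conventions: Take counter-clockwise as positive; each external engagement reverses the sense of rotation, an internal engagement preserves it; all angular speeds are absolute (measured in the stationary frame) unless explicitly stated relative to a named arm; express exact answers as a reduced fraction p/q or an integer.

class = fixed-axis compound train [5 meshes; 5 ratios multiply, 5 sense flips]
mesh 1 [53T→22T]: running ratio 53/22, sense −
mesh 2 [84T→84T]: running ratio 53/22, sense +
mesh 3 [84T→37T]: running ratio 2226/407, sense −
mesh 4 [28T→28T]: running ratio 2226/407, sense +
mesh 5 [74T→85T]: running ratio 4452/935, sense −
ω_out/ω_in = -4452/935

-4452/935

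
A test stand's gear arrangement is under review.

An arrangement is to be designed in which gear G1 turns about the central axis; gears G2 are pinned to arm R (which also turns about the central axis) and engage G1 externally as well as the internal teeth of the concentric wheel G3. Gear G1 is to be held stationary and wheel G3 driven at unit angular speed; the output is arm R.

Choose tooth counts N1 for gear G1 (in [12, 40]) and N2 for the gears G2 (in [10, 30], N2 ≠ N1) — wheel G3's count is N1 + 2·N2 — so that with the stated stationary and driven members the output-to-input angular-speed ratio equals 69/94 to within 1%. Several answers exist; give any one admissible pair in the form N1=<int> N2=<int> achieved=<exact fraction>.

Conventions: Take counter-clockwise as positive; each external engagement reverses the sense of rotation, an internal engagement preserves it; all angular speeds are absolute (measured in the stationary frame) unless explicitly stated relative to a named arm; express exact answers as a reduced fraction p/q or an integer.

topology: planetary set — design target 69/94, arm = carrier (Willis)
Willis with ω_sun = 0: ω_arm/ω_ring = N3/(N1+N3); set equal to 69/94  ⇒  N3/N1 = (69/94)/(1 − 69/94) = 69/25
N3 = N1 + 2·N2  ⇒  N2/N1 = (N3/N1 − 1)/2 = (69/25 − 1)/2 = 22/25
smallest multiple with N1 ≥ 12 and N2 ≥ 10: k = 1  ⇒  N1 = 1·25 = 25, N2 = 1·22 = 22 (N1 ≤ 40, N2 ≤ 30, N2 ≠ N1 ✓), N3 = 25 + 2·22 = 69
check: N3/(N1+N3) with N1 = 25, N3 = 69 gives 69/94; |achieved − target| = 0 ≤ 69/9400 ✓

N1=25 N2=22 achieved=69/94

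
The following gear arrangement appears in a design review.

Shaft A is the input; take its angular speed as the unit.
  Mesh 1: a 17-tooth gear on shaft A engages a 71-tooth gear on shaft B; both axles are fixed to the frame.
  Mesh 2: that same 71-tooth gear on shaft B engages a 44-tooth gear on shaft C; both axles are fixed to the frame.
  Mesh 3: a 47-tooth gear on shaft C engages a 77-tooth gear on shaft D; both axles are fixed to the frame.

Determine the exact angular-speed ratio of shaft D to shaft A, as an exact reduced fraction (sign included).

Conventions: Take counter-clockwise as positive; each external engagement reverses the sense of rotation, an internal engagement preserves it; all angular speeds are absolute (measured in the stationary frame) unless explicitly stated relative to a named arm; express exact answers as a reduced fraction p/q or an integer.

-799/3388

class = fixed-axis compound train [3 meshes; 3 ratios multiply, 3 sense flips]
mesh 1 [17T→71T]: running ratio 17/71, sense −
mesh 2 [71T→44T]: running ratio 17/44, sense +
mesh 3 [47T→77T]: running ratio 799/3388, sense −
ω_out/ω_in = -799/3388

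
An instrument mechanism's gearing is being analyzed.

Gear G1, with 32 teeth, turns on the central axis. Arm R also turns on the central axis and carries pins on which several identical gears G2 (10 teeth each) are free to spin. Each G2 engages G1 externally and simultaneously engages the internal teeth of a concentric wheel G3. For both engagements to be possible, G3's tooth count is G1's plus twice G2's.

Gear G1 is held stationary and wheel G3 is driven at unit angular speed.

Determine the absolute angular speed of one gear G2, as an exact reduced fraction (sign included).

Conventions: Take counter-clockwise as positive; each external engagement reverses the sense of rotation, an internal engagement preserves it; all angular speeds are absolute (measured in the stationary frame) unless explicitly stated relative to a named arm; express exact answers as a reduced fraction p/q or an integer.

recognized (axles ride arm R): planetary set, 32/10/52 teeth
ring teeth: 32 + 2·10 = 52
32(ω_sun−ω_arm) = −52(ω_ring−ω_arm),  ω_sun = 0, ω_ring = 1
32(0−ω_arm) = −52(1−ω_arm)  ⇒  84·ω_arm = 52  ⇒  ω_arm = 13/21
sun–planet mesh: 32·(0−13/21) = −10·(ω_p−ω_arm)  ⇒  ω_p−ω_arm = 208/105
ω_p = 13/21 + 208/105 = 13/5
exact speed ratio = 13/5

13/5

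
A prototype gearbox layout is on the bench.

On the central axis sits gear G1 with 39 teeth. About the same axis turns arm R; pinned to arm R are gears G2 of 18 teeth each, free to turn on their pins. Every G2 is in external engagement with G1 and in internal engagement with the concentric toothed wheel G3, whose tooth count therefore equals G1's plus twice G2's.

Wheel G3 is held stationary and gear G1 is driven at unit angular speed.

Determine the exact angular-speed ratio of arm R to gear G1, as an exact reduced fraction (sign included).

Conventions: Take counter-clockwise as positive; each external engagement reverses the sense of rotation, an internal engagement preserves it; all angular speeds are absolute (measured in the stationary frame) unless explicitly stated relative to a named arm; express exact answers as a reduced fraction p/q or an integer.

13/38

planetary set (39T centre, 18T on arm, 75T internal) — Willis relation
ring teeth: 39 + 2·18 = 75
39(ω_sun−ω_arm) = −75(ω_ring−ω_arm),  ω_ring = 0, ω_sun = 1
39(1−ω_arm) = −75(0−ω_arm)  ⇒  114·ω_arm = 39  ⇒  ω_arm = 13/38
ω_out/ω_in = 13/38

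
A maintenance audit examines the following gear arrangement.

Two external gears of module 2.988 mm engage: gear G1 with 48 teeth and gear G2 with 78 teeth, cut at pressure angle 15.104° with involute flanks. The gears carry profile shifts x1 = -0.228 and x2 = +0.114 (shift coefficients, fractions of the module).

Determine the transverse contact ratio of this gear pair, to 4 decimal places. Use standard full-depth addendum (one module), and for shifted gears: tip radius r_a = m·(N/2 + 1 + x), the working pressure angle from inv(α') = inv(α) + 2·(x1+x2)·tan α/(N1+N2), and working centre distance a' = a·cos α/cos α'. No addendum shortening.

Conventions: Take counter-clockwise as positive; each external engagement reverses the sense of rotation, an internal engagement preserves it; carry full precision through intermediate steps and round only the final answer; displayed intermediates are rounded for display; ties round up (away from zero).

2.1856

class = single-mesh tooth geometry [involute pair 48T × 78T, m = 2.988]
base radii: r_b1 = 69.234669, r_b2 = 112.506337
tip radii: r_a1 = 74.018736, r_a2 = 119.860632
inv(α') = inv(15.104°) + 2·(-0.228+0.114)·tan α/(48+78) = 0.00579269  ⇒  α' = 14.70915°
a' = a·cos α / cos α' = 188.2440·cos 15.104°/cos 14.70915° = 187.898982
action lengths: √(r_a1²−r_b1²) = 26.178883, √(r_a2²−r_b2²) = 41.338786
base pitch p_b = π·m·cos α = 9.062797
CR = (26.178883 + 41.338786 − 187.898982·sin 14.70915°)/9.062797 = 2.185614
contact ratio ≈ 2.1856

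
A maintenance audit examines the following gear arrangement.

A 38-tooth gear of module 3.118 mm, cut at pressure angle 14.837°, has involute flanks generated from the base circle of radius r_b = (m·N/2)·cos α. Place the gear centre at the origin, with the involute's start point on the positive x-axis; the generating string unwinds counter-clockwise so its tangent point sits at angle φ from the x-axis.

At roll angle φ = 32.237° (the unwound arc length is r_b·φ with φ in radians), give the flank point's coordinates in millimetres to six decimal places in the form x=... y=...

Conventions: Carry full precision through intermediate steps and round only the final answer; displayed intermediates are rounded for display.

x=65.626267 y=3.293566

recognized (one wheel, involute flank): single-mesh tooth geometry, m = 3.118, N = 38
pitch radius r_p = m·N/2 = 3.118·38/2 = 59.242000
base radius r_b = r_p·cos α = 59.242000·cos 14.837° = 57.266767
roll angle φ = 32.237° = 0.56264179 rad
x = r_b·(cos φ + φ·sin φ) = 65.626267
y = r_b·(sin φ − φ·cos φ) = 3.293566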